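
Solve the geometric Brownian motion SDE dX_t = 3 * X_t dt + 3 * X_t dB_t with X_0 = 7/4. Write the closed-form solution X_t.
X_t = 7/4 * exp((-3/2) * t + (3) * B_t)

For GBM dX = mu X dt + sigma X dB with X_0 = x_0, apply Itô to Y = log X: dY = (mu - sigma^2/2) dt + sigma dB, so Y_t = log(x_0) + (mu - sigma^2/2) t + sigma B_t and hence X_t = x_0 * exp((mu - sigma^2/2) t + sigma B_t).
With mu = 3, sigma = 3, x_0 = 7/4, this gives:
  X_t = 7/4 * exp((-3/2) * t + (3) * B_t).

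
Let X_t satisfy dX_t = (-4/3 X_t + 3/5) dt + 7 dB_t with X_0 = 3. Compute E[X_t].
E[X_t] = 9/20 + 51*exp(-4*t/3)/20

Taking expectations and using E[dB_t] = 0, the mean m(t) = E[X_t] satisfies the ODE m'(t) = a m(t) + b with m(0) = x_0. With a = -4/3, b = 3/5, x_0 = 3, the solution is
  m(t) = x_0 * exp(a t) + (b/a) * (exp(a t) - 1)
       = 3 * exp((-4/3) t) + ((3/5)/(-4/3)) * (exp((-4/3) t) - 1)
       = 9/20 + 51*exp(-4*t/3)/20.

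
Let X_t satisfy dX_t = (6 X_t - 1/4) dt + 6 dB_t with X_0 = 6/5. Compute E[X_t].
E[X_t] = 139*exp(6*t)/120 + 1/24

Taking expectations and using E[dB_t] = 0, the mean m(t) = E[X_t] satisfies the ODE m'(t) = a m(t) + b with m(0) = x_0. With a = 6, b = -1/4, x_0 = 6/5, the solution is
  m(t) = x_0 * exp(a t) + (b/a) * (exp(a t) - 1)
       = (6/5) * exp(6 t) + ((-1/4)/6) * (exp(6 t) - 1)
       = 139*exp(6*t)/120 + 1/24.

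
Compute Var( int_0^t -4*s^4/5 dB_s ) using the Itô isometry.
Var = 16*t^9/225

The Itô integral of a deterministic integrand f(s) has mean 0 because each increment f(s) * (B_{s+ds} - B_s) has mean 0. By the Itô isometry:
  Var( int_0^t f(s) dB_s ) = E[ (int_0^t f(s) dB_s)^2 ] = int_0^t f(s)^2 ds.
Here f(s) = -4*s^4/5, so f(s)^2 = 16*s^8/25. Integrate:
  int_0^t (16*s^8/25) ds = 16*t^9/225.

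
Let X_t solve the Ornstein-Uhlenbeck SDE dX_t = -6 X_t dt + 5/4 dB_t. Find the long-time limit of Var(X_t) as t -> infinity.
lim Var(X_t) = 25/192

The OU SDE dX = -theta X dt + sigma dB admits the integrating factor exp(theta t): d(exp(theta t) X_t) = sigma exp(theta t) dB_t. Integrating from 0 to t gives X_t = x_0 * exp(-theta t) + sigma * int_0^t exp(-theta (t-s)) dB_s for any initial x_0. The Itô integral has variance (by the Itô isometry) sigma^2 * int_0^t exp(-2 theta (t - s)) ds = sigma^2 * (1 - exp(-2 theta t)) / (2 theta), independent of x_0.
With theta = 6, sigma = 5/4:
  Var(X_t) = (5/4)^2 * (1 - exp(-2*6 t)) / (2 * 6) = 25/192 - 25*exp(-12*t)/192.
As t -> infinity, exp(-2*6 t) -> 0, so the stationary variance is sigma^2 / (2 theta) = 25/192.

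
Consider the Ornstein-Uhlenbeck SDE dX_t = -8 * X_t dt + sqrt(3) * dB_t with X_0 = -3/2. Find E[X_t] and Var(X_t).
E[X_t] = -3*exp(-8*t)/2; Var(X_t) = 3/16 - 3*exp(-16*t)/16

The OU SDE dX = -theta X dt + sigma dB admits the integrating factor exp(theta t): d(exp(theta t) X_t) = sigma exp(theta t) dB_t. Integrating from 0 to t:
  X_t = x_0 * exp(-theta t) + sigma * int_0^t exp(-theta (t-s)) dB_s.
The Itô integral has mean 0 and (by the Itô isometry) variance sigma^2 * int_0^t exp(-2 theta (t - s)) ds = sigma^2 * (1 - exp(-2 theta t)) / (2 theta).
With theta = 8, sigma = sqrt(3), x_0 = -3/2:
  E[X_t] = -3/2 * exp(-8 t) = -3*exp(-8*t)/2
  Var(X_t) = (sqrt(3))^2 * (1 - exp(-2*8 t)) / (2 * 8) = 3/16 - 3*exp(-16*t)/16.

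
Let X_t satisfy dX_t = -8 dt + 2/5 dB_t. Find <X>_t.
<X>_t = 4*t/25

For an Itô process dX_t = a(t) dt + b(t) dB_t, the quadratic variation is <X>_t = int_0^t b(s)^2 ds (the drift term does not contribute). Here b(s) = 2/5, so
  b(s)^2 = 4/25.
Integrating from 0 to t:
  <X>_t = int_0^t (4/25) ds = 4*t/25.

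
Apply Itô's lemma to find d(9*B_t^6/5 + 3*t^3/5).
d(9*B_t^6/5 + 3*t^3/5) = (27*B_t^4 + 9*t^2/5) dt + (54*B_t^5/5) dB_t

Itô's formula for f(t, x): d f(t, B_t) = (f_t + (1/2) f_xx) dt + f_x dB_t. Compute partials of f(t, x) = 3*t^3/5 + 9*x^6/5:
  f_t(t,x)  = 9*t^2/5
  f_x(t,x)  = 54*x^5/5
  f_xx(t,x) = 54*x^4
Assemble drift = f_t + (1/2) f_xx = 9*t^2/5 + 27*x^4 and diffusion = f_x = 54*x^5/5. Substituting x = B_t:
  d(9*B_t^6/5 + 3*t^3/5) = (27*B_t^4 + 9*t^2/5) dt + (54*B_t^5/5) dB_t.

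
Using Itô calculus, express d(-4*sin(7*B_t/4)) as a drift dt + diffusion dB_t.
d(-4*sin(7*B_t/4)) = (49*sin(7*B_t/4)/8) dt + (-7*cos(7*B_t/4)) dB_t

Itô's formula for f(B_t) gives d f(B_t) = f'(B_t) dB_t + (1/2) f''(B_t) dt. Compute derivatives of f(x) = -4*sin(7*x/4):
  f'(x)  = -7*cos(7*x/4)
  f''(x) = 49*sin(7*x/4)/4
Substitute x = B_t and multiply the f'' term by 1/2:
  drift     = (1/2) * (49*sin(7*x/4)/4) evaluated at B_t = 49*sin(7*B_t/4)/8
  diffusion = (-7*cos(7*x/4)) evaluated at B_t = -7*cos(7*B_t/4)
Therefore d(-4*sin(7*B_t/4)) = (49*sin(7*B_t/4)/8) dt + (-7*cos(7*B_t/4)) dB_t.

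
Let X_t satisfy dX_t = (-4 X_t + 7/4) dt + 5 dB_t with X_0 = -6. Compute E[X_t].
E[X_t] = 7/16 - 103*exp(-4*t)/16

Taking expectations and using E[dB_t] = 0, the mean m(t) = E[X_t] satisfies the ODE m'(t) = a m(t) + b with m(0) = x_0. With a = -4, b = 7/4, x_0 = -6, the solution is
  m(t) = x_0 * exp(a t) + (b/a) * (exp(a t) - 1)
       = (-6) * exp((-4) t) + ((7/4)/(-4)) * (exp((-4) t) - 1)
       = 7/16 - 103*exp(-4*t)/16.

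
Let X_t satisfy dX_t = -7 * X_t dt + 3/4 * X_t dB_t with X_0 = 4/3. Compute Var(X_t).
Var(X_t) = (16*exp(9*t/16) - 16)*exp(-14*t)/9

For GBM dX = mu X dt + sigma X dB with X_0 = x_0, apply Itô to Y = log X: dY = (mu - sigma^2/2) dt + sigma dB, so Y_t = log(x_0) + (mu - sigma^2/2) t + sigma B_t and hence X_t = x_0 * exp((mu - sigma^2/2) t + sigma B_t).
With mu = -7, sigma = 3/4, x_0 = 4/3, this gives:
  X_t = 4/3 * exp((-233/32) * t + (3/4) * B_t).
Since sigma*B_t ~ Normal(0, sigma^2 t), E[exp(sigma*B_t)] = exp(sigma^2 t / 2); so E[X_t] = x_0 * exp((mu - sigma^2/2) t) * exp(sigma^2 t / 2) = x_0 * exp(mu t) = 4*exp(-7*t)/3.
Var(X_t) = E[X_t^2] - (E[X_t])^2 = x_0^2 * exp(2 mu t) * (exp(sigma^2 t) - 1) = (16*exp(9*t/16) - 16)*exp(-14*t)/9.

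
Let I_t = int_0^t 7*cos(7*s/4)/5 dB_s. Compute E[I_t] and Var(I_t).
E[I_t] = 0; Var(I_t) = 49*t/50 + 7*sin(7*t/2)/25

The Itô integral of a deterministic integrand f(s) has mean 0 because each increment f(s) * (B_{s+ds} - B_s) has mean 0. By the Itô isometry:
  Var( int_0^t f(s) dB_s ) = E[ (int_0^t f(s) dB_s)^2 ] = int_0^t f(s)^2 ds.
Here f(s) = 7*cos(7*s/4)/5, so f(s)^2 = 49*cos(7*s/4)^2/25. Integrate:
  int_0^t (49*cos(7*s/4)^2/25) ds = 49*t/50 + 7*sin(7*t/2)/25.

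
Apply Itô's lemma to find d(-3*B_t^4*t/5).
d(-3*B_t^4*t/5) = (3*B_t^2*(-B_t^2 - 6*t)/5) dt + (-12*B_t^3*t/5) dB_t

Itô's formula for f(t, x): d f(t, B_t) = (f_t + (1/2) f_xx) dt + f_x dB_t. Compute partials of f(t, x) = -3*t*x^4/5:
  f_t(t,x)  = -3*x^4/5
  f_x(t,x)  = -12*t*x^3/5
  f_xx(t,x) = -36*t*x^2/5
Assemble drift = f_t + (1/2) f_xx = 3*x^2*(-6*t - x^2)/5 and diffusion = f_x = -12*t*x^3/5. Substituting x = B_t:
  d(-3*B_t^4*t/5) = (3*B_t^2*(-B_t^2 - 6*t)/5) dt + (-12*B_t^3*t/5) dB_t.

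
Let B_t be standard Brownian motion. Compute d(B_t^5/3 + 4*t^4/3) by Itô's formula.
d(B_t^5/3 + 4*t^4/3) = (10*B_t^3/3 + 16*t^3/3) dt + (5*B_t^4/3) dB_t

Itô's formula for f(t, x): d f(t, B_t) = (f_t + (1/2) f_xx) dt + f_x dB_t. Compute partials of f(t, x) = 4*t^4/3 + x^5/3:
  f_t(t,x)  = 16*t^3/3
  f_x(t,x)  = 5*x^4/3
  f_xx(t,x) = 20*x^3/3
Assemble drift = f_t + (1/2) f_xx = 16*t^3/3 + 10*x^3/3 and diffusion = f_x = 5*x^4/3. Substituting x = B_t:
  d(B_t^5/3 + 4*t^4/3) = (10*B_t^3/3 + 16*t^3/3) dt + (5*B_t^4/3) dB_t.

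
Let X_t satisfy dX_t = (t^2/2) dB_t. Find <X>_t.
<X>_t = t^5/20

For an Itô process dX_t = a(t) dt + b(t) dB_t, the quadratic variation is <X>_t = int_0^t b(s)^2 ds (the drift term does not contribute). Here b(s) = s^2/2, so
  b(s)^2 = s^4/4.
Integrating from 0 to t:
  <X>_t = int_0^t (s^4/4) ds = t^5/20.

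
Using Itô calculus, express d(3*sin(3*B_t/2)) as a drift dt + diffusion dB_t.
d(3*sin(3*B_t/2)) = (-27*sin(3*B_t/2)/8) dt + (9*cos(3*B_t/2)/2) dB_t

Itô's formula for f(B_t) gives d f(B_t) = f'(B_t) dB_t + (1/2) f''(B_t) dt. Compute derivatives of f(x) = 3*sin(3*x/2):
  f'(x)  = 9*cos(3*x/2)/2
  f''(x) = -27*sin(3*x/2)/4
Substitute x = B_t and multiply the f'' term by 1/2:
  drift     = (1/2) * (-27*sin(3*x/2)/4) evaluated at B_t = -27*sin(3*B_t/2)/8
  diffusion = (9*cos(3*x/2)/2) evaluated at B_t = 9*cos(3*B_t/2)/2
Therefore d(3*sin(3*B_t/2)) = (-27*sin(3*B_t/2)/8) dt + (9*cos(3*B_t/2)/2) dB_t.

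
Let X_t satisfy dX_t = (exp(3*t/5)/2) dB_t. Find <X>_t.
<X>_t = 5*exp(6*t/5)/24 - 5/24

For an Itô process dX_t = a(t) dt + b(t) dB_t, the quadratic variation is <X>_t = int_0^t b(s)^2 ds (the drift term does not contribute). Here b(s) = exp(3*s/5)/2, so
  b(s)^2 = exp(6*s/5)/4.
Integrating from 0 to t:
  <X>_t = int_0^t (exp(6*s/5)/4) ds = 5*exp(6*t/5)/24 - 5/24.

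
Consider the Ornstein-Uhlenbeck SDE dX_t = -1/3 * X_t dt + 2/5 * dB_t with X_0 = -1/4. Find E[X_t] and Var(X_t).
E[X_t] = -exp(-t/3)/4; Var(X_t) = 6/25 - 6*exp(-2*t/3)/25

The OU SDE dX = -theta X dt + sigma dB admits the integrating factor exp(theta t): d(exp(theta t) X_t) = sigma exp(theta t) dB_t. Integrating from 0 to t:
  X_t = x_0 * exp(-theta t) + sigma * int_0^t exp(-theta (t-s)) dB_s.
The Itô integral has mean 0 and (by the Itô isometry) variance sigma^2 * int_0^t exp(-2 theta (t - s)) ds = sigma^2 * (1 - exp(-2 theta t)) / (2 theta).
With theta = 1/3, sigma = 2/5, x_0 = -1/4:
  E[X_t] = -1/4 * exp(-1/3 t) = -exp(-t/3)/4
  Var(X_t) = (2/5)^2 * (1 - exp(-2*1/3 t)) / (2 * 1/3) = 6/25 - 6*exp(-2*t/3)/25.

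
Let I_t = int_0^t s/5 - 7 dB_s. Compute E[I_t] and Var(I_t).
E[I_t] = 0; Var(I_t) = t*(t^2 - 105*t + 3675)/75

The Itô integral of a deterministic integrand f(s) has mean 0 because each increment f(s) * (B_{s+ds} - B_s) has mean 0. By the Itô isometry:
  Var( int_0^t f(s) dB_s ) = E[ (int_0^t f(s) dB_s)^2 ] = int_0^t f(s)^2 ds.
Here f(s) = s/5 - 7, so f(s)^2 = (s - 35)^2/25. Integrate:
  int_0^t ((s - 35)^2/25) ds = t*(t^2 - 105*t + 3675)/75.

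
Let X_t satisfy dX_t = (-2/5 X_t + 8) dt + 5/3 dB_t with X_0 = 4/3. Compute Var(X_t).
Var(X_t) = 125/36 - 125*exp(-4*t/5)/36

The variance V(t) = Var(X_t) satisfies V'(t) = 2 a V(t) + c^2 with V(0) = 0 (drift coefficient is linear in X, diffusion is constant). With a = -2/5, c = 5/3, the solution is
  V(t) = (c^2 / (2 a)) * (exp(2 a t) - 1)
       = ((5/3)^2 / (2*(-2/5))) * (exp((-4/5) t) - 1)
       = 125/36 - 125*exp(-4*t/5)/36.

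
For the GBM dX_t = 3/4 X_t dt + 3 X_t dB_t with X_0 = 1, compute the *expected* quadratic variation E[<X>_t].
E[<X>_t] = 6*exp(21*t/2)/7 - 6/7

<X>_t = int_0^t (3 * X_s)^2 ds. Taking expectation inside the integral: E[<X>_t] = 3^2 * int_0^t E[X_s^2] ds. For GBM, E[X_s^2] = x_0^2 * exp((2 mu + sigma^2) s). Integrating:
  E[<X>_t] = 3^2 * 1^2 * (exp((2*(3/4) + 3^2) t) - 1) / (2*(3/4) + 3^2)
           = 3^2 * 1^2 * (exp((21/2) t) - 1) / (21/2) = 6*exp(21*t/2)/7 - 6/7.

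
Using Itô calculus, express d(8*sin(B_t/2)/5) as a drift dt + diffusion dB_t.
d(8*sin(B_t/2)/5) = (-sin(B_t/2)/5) dt + (4*cos(B_t/2)/5) dB_t

Itô's formula for f(B_t) gives d f(B_t) = f'(B_t) dB_t + (1/2) f''(B_t) dt. Compute derivatives of f(x) = 8*sin(x/2)/5:
  f'(x)  = 4*cos(x/2)/5
  f''(x) = -2*sin(x/2)/5
Substitute x = B_t and multiply the f'' term by 1/2:
  drift     = (1/2) * (-2*sin(x/2)/5) evaluated at B_t = -sin(B_t/2)/5
  diffusion = (4*cos(x/2)/5) evaluated at B_t = 4*cos(B_t/2)/5
Therefore d(8*sin(B_t/2)/5) = (-sin(B_t/2)/5) dt + (4*cos(B_t/2)/5) dB_t.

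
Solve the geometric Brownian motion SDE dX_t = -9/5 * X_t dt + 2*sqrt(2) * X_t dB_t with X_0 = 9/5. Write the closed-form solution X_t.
X_t = 9/5 * exp((-29/5) * t + (2*sqrt(2)) * B_t)

For GBM dX = mu X dt + sigma X dB with X_0 = x_0, apply Itô to Y = log X: dY = (mu - sigma^2/2) dt + sigma dB, so Y_t = log(x_0) + (mu - sigma^2/2) t + sigma B_t and hence X_t = x_0 * exp((mu - sigma^2/2) t + sigma B_t).
With mu = -9/5, sigma = 2*sqrt(2), x_0 = 9/5, this gives:
  X_t = 9/5 * exp((-29/5) * t + (2*sqrt(2)) * B_t).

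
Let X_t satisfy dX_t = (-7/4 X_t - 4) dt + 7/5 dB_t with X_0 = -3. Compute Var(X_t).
Var(X_t) = 14/25 - 14*exp(-7*t/2)/25

The variance V(t) = Var(X_t) satisfies V'(t) = 2 a V(t) + c^2 with V(0) = 0 (drift coefficient is linear in X, diffusion is constant). With a = -7/4, c = 7/5, the solution is
  V(t) = (c^2 / (2 a)) * (exp(2 a t) - 1)
       = ((7/5)^2 / (2*(-7/4))) * (exp((-7/2) t) - 1)
       = 14/25 - 14*exp(-7*t/2)/25.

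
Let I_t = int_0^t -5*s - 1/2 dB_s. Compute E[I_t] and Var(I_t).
E[I_t] = 0; Var(I_t) = t*(100*t^2 + 30*t + 3)/12

The Itô integral of a deterministic integrand f(s) has mean 0 because each increment f(s) * (B_{s+ds} - B_s) has mean 0. By the Itô isometry:
  Var( int_0^t f(s) dB_s ) = E[ (int_0^t f(s) dB_s)^2 ] = int_0^t f(s)^2 ds.
Here f(s) = -5*s - 1/2, so f(s)^2 = (10*s + 1)^2/4. Integrate:
  int_0^t ((10*s + 1)^2/4) ds = t*(100*t^2 + 30*t + 3)/12.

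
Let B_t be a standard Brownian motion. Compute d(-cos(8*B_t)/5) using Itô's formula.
d(-cos(8*B_t)/5) = (32*cos(8*B_t)/5) dt + (8*sin(8*B_t)/5) dB_t

Itô's formula for f(B_t) gives d f(B_t) = f'(B_t) dB_t + (1/2) f''(B_t) dt. Compute derivatives of f(x) = -cos(8*x)/5:
  f'(x)  = 8*sin(8*x)/5
  f''(x) = 64*cos(8*x)/5
Substitute x = B_t and multiply the f'' term by 1/2:
  drift     = (1/2) * (64*cos(8*x)/5) evaluated at B_t = 32*cos(8*B_t)/5
  diffusion = (8*sin(8*x)/5) evaluated at B_t = 8*sin(8*B_t)/5
Therefore d(-cos(8*B_t)/5) = (32*cos(8*B_t)/5) dt + (8*sin(8*B_t)/5) dB_t.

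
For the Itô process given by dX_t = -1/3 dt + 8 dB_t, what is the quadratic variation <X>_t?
<X>_t = 64*t

For an Itô process dX_t = a(t) dt + b(t) dB_t, the quadratic variation is <X>_t = int_0^t b(s)^2 ds (the drift term does not contribute). Here b(s) = 8, so
  b(s)^2 = 64.
Integrating from 0 to t:
  <X>_t = int_0^t (64) ds = 64*t.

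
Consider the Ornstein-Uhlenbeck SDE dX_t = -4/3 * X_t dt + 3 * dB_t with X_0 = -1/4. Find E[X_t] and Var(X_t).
E[X_t] = -exp(-4*t/3)/4; Var(X_t) = 27/8 - 27*exp(-8*t/3)/8

The OU SDE dX = -theta X dt + sigma dB admits the integrating factor exp(theta t): d(exp(theta t) X_t) = sigma exp(theta t) dB_t. Integrating from 0 to t:
  X_t = x_0 * exp(-theta t) + sigma * int_0^t exp(-theta (t-s)) dB_s.
The Itô integral has mean 0 and (by the Itô isometry) variance sigma^2 * int_0^t exp(-2 theta (t - s)) ds = sigma^2 * (1 - exp(-2 theta t)) / (2 theta).
With theta = 4/3, sigma = 3, x_0 = -1/4:
  E[X_t] = -1/4 * exp(-4/3 t) = -exp(-4*t/3)/4
  Var(X_t) = (3)^2 * (1 - exp(-2*4/3 t)) / (2 * 4/3) = 27/8 - 27*exp(-8*t/3)/8.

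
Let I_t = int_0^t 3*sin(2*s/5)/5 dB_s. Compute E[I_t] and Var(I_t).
E[I_t] = 0; Var(I_t) = 9*t/50 - 9*sin(4*t/5)/40

The Itô integral of a deterministic integrand f(s) has mean 0 because each increment f(s) * (B_{s+ds} - B_s) has mean 0. By the Itô isometry:
  Var( int_0^t f(s) dB_s ) = E[ (int_0^t f(s) dB_s)^2 ] = int_0^t f(s)^2 ds.
Here f(s) = 3*sin(2*s/5)/5, so f(s)^2 = 9*sin(2*s/5)^2/25. Integrate:
  int_0^t (9*sin(2*s/5)^2/25) ds = 9*t/50 - 9*sin(4*t/5)/40.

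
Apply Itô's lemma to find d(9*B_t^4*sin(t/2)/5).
d(9*B_t^4*sin(t/2)/5) = (9*B_t^2*(B_t^2*cos(t/2) + 12*sin(t/2))/10) dt + (36*B_t^3*sin(t/2)/5) dB_t

Itô's formula for f(t, x): d f(t, B_t) = (f_t + (1/2) f_xx) dt + f_x dB_t. Compute partials of f(t, x) = 9*x^4*sin(t/2)/5:
  f_t(t,x)  = 9*x^4*cos(t/2)/10
  f_x(t,x)  = 36*x^3*sin(t/2)/5
  f_xx(t,x) = 108*x^2*sin(t/2)/5
Assemble drift = f_t + (1/2) f_xx = 9*x^2*(x^2*cos(t/2) + 12*sin(t/2))/10 and diffusion = f_x = 36*x^3*sin(t/2)/5. Substituting x = B_t:
  d(9*B_t^4*sin(t/2)/5) = (9*B_t^2*(B_t^2*cos(t/2) + 12*sin(t/2))/10) dt + (36*B_t^3*sin(t/2)/5) dB_t.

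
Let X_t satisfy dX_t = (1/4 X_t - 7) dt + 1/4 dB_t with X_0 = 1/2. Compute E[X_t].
E[X_t] = 28 - 55*exp(t/4)/2

Taking expectations and using E[dB_t] = 0, the mean m(t) = E[X_t] satisfies the ODE m'(t) = a m(t) + b with m(0) = x_0. With a = 1/4, b = -7, x_0 = 1/2, the solution is
  m(t) = x_0 * exp(a t) + (b/a) * (exp(a t) - 1)
       = (1/2) * exp((1/4) t) + ((-7)/(1/4)) * (exp((1/4) t) - 1)
       = 28 - 55*exp(t/4)/2.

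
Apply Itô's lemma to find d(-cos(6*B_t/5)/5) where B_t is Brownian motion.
d(-cos(6*B_t/5)/5) = (18*cos(6*B_t/5)/125) dt + (6*sin(6*B_t/5)/25) dB_t

Itô's formula for f(B_t) gives d f(B_t) = f'(B_t) dB_t + (1/2) f''(B_t) dt. Compute derivatives of f(x) = -cos(6*x/5)/5:
  f'(x)  = 6*sin(6*x/5)/25
  f''(x) = 36*cos(6*x/5)/125
Substitute x = B_t and multiply the f'' term by 1/2:
  drift     = (1/2) * (36*cos(6*x/5)/125) evaluated at B_t = 18*cos(6*B_t/5)/125
  diffusion = (6*sin(6*x/5)/25) evaluated at B_t = 6*sin(6*B_t/5)/25
Therefore d(-cos(6*B_t/5)/5) = (18*cos(6*B_t/5)/125) dt + (6*sin(6*B_t/5)/25) dB_t.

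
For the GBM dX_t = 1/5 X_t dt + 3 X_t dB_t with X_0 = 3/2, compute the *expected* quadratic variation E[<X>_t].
E[<X>_t] = 405*exp(47*t/5)/188 - 405/188

<X>_t = int_0^t (3 * X_s)^2 ds. Taking expectation inside the integral: E[<X>_t] = 3^2 * int_0^t E[X_s^2] ds. For GBM, E[X_s^2] = x_0^2 * exp((2 mu + sigma^2) s). Integrating:
  E[<X>_t] = 3^2 * (3/2)^2 * (exp((2*(1/5) + 3^2) t) - 1) / (2*(1/5) + 3^2)
           = 3^2 * (3/2)^2 * (exp((47/5) t) - 1) / (47/5) = 405*exp(47*t/5)/188 - 405/188.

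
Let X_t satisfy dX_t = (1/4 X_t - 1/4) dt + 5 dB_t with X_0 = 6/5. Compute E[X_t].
E[X_t] = exp(t/4)/5 + 1

Taking expectations and using E[dB_t] = 0, the mean m(t) = E[X_t] satisfies the ODE m'(t) = a m(t) + b with m(0) = x_0. With a = 1/4, b = -1/4, x_0 = 6/5, the solution is
  m(t) = x_0 * exp(a t) + (b/a) * (exp(a t) - 1)
       = (6/5) * exp((1/4) t) + ((-1/4)/(1/4)) * (exp((1/4) t) - 1)
       = exp(t/4)/5 + 1.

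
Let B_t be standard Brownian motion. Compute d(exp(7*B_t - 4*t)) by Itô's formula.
d(exp(7*B_t - 4*t)) = (41*exp(7*B_t - 4*t)/2) dt + (7*exp(7*B_t - 4*t)) dB_t

Itô's formula for f(t, x): d f(t, B_t) = (f_t + (1/2) f_xx) dt + f_x dB_t. Compute partials of f(t, x) = exp(-4*t + 7*x):
  f_t(t,x)  = -4*exp(-4*t + 7*x)
  f_x(t,x)  = 7*exp(-4*t + 7*x)
  f_xx(t,x) = 49*exp(-4*t + 7*x)
Assemble drift = f_t + (1/2) f_xx = 41*exp(-4*t + 7*x)/2 and diffusion = f_x = 7*exp(-4*t + 7*x). Substituting x = B_t:
  d(exp(7*B_t - 4*t)) = (41*exp(7*B_t - 4*t)/2) dt + (7*exp(7*B_t - 4*t)) dB_t.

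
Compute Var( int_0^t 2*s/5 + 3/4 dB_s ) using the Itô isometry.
Var = t*(64*t^2 + 360*t + 675)/1200

The Itô integral of a deterministic integrand f(s) has mean 0 because each increment f(s) * (B_{s+ds} - B_s) has mean 0. By the Itô isometry:
  Var( int_0^t f(s) dB_s ) = E[ (int_0^t f(s) dB_s)^2 ] = int_0^t f(s)^2 ds.
Here f(s) = 2*s/5 + 3/4, so f(s)^2 = (8*s + 15)^2/400. Integrate:
  int_0^t ((8*s + 15)^2/400) ds = t*(64*t^2 + 360*t + 675)/1200.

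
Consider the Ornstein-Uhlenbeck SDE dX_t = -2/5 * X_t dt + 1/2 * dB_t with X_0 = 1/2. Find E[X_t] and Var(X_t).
E[X_t] = exp(-2*t/5)/2; Var(X_t) = 5/16 - 5*exp(-4*t/5)/16

The OU SDE dX = -theta X dt + sigma dB admits the integrating factor exp(theta t): d(exp(theta t) X_t) = sigma exp(theta t) dB_t. Integrating from 0 to t:
  X_t = x_0 * exp(-theta t) + sigma * int_0^t exp(-theta (t-s)) dB_s.
The Itô integral has mean 0 and (by the Itô isometry) variance sigma^2 * int_0^t exp(-2 theta (t - s)) ds = sigma^2 * (1 - exp(-2 theta t)) / (2 theta).
With theta = 2/5, sigma = 1/2, x_0 = 1/2:
  E[X_t] = 1/2 * exp(-2/5 t) = exp(-2*t/5)/2
  Var(X_t) = (1/2)^2 * (1 - exp(-2*2/5 t)) / (2 * 2/5) = 5/16 - 5*exp(-4*t/5)/16.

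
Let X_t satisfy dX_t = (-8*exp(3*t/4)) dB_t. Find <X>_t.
<X>_t = 128*exp(3*t/2)/3 - 128/3

For an Itô process dX_t = a(t) dt + b(t) dB_t, the quadratic variation is <X>_t = int_0^t b(s)^2 ds (the drift term does not contribute). Here b(s) = -8*exp(3*s/4), so
  b(s)^2 = 64*exp(3*s/2).
Integrating from 0 to t:
  <X>_t = int_0^t (64*exp(3*s/2)) ds = 128*exp(3*t/2)/3 - 128/3.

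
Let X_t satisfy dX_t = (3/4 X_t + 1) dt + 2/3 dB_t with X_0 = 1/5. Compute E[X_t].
E[X_t] = 23*exp(3*t/4)/15 - 4/3

Taking expectations and using E[dB_t] = 0, the mean m(t) = E[X_t] satisfies the ODE m'(t) = a m(t) + b with m(0) = x_0. With a = 3/4, b = 1, x_0 = 1/5, the solution is
  m(t) = x_0 * exp(a t) + (b/a) * (exp(a t) - 1)
       = (1/5) * exp((3/4) t) + (1/(3/4)) * (exp((3/4) t) - 1)
       = 23*exp(3*t/4)/15 - 4/3.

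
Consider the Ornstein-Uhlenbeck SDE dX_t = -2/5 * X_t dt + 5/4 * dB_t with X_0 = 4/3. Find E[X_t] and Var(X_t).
E[X_t] = 4*exp(-2*t/5)/3; Var(X_t) = 125/64 - 125*exp(-4*t/5)/64

The OU SDE dX = -theta X dt + sigma dB admits the integrating factor exp(theta t): d(exp(theta t) X_t) = sigma exp(theta t) dB_t. Integrating from 0 to t:
  X_t = x_0 * exp(-theta t) + sigma * int_0^t exp(-theta (t-s)) dB_s.
The Itô integral has mean 0 and (by the Itô isometry) variance sigma^2 * int_0^t exp(-2 theta (t - s)) ds = sigma^2 * (1 - exp(-2 theta t)) / (2 theta).
With theta = 2/5, sigma = 5/4, x_0 = 4/3:
  E[X_t] = 4/3 * exp(-2/5 t) = 4*exp(-2*t/5)/3
  Var(X_t) = (5/4)^2 * (1 - exp(-2*2/5 t)) / (2 * 2/5) = 125/64 - 125*exp(-4*t/5)/64.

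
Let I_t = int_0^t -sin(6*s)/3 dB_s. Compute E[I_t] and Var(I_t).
E[I_t] = 0; Var(I_t) = t/18 - sin(12*t)/216

The Itô integral of a deterministic integrand f(s) has mean 0 because each increment f(s) * (B_{s+ds} - B_s) has mean 0. By the Itô isometry:
  Var( int_0^t f(s) dB_s ) = E[ (int_0^t f(s) dB_s)^2 ] = int_0^t f(s)^2 ds.
Here f(s) = -sin(6*s)/3, so f(s)^2 = sin(6*s)^2/9. Integrate:
  int_0^t (sin(6*s)^2/9) ds = t/18 - sin(12*t)/216.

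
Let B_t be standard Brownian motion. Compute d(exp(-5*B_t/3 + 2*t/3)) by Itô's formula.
d(exp(-5*B_t/3 + 2*t/3)) = (37*exp(-5*B_t/3 + 2*t/3)/18) dt + (-5*exp(-5*B_t/3 + 2*t/3)/3) dB_t

Itô's formula for f(t, x): d f(t, B_t) = (f_t + (1/2) f_xx) dt + f_x dB_t. Compute partials of f(t, x) = exp(2*t/3 - 5*x/3):
  f_t(t,x)  = 2*exp(2*t/3 - 5*x/3)/3
  f_x(t,x)  = -5*exp(2*t/3 - 5*x/3)/3
  f_xx(t,x) = 25*exp(2*t/3 - 5*x/3)/9
Assemble drift = f_t + (1/2) f_xx = 37*exp(2*t/3 - 5*x/3)/18 and diffusion = f_x = -5*exp(2*t/3 - 5*x/3)/3. Substituting x = B_t:
  d(exp(-5*B_t/3 + 2*t/3)) = (37*exp(-5*B_t/3 + 2*t/3)/18) dt + (-5*exp(-5*B_t/3 + 2*t/3)/3) dB_t.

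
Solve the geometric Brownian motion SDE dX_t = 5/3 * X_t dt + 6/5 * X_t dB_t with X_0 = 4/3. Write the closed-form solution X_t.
X_t = 4/3 * exp((71/75) * t + (6/5) * B_t)

For GBM dX = mu X dt + sigma X dB with X_0 = x_0, apply Itô to Y = log X: dY = (mu - sigma^2/2) dt + sigma dB, so Y_t = log(x_0) + (mu - sigma^2/2) t + sigma B_t and hence X_t = x_0 * exp((mu - sigma^2/2) t + sigma B_t).
With mu = 5/3, sigma = 6/5, x_0 = 4/3, this gives:
  X_t = 4/3 * exp((71/75) * t + (6/5) * B_t).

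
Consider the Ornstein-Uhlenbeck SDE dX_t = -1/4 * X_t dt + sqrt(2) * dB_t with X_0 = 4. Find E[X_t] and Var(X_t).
E[X_t] = 4*exp(-t/4); Var(X_t) = 4 - 4*exp(-t/2)

The OU SDE dX = -theta X dt + sigma dB admits the integrating factor exp(theta t): d(exp(theta t) X_t) = sigma exp(theta t) dB_t. Integrating from 0 to t:
  X_t = x_0 * exp(-theta t) + sigma * int_0^t exp(-theta (t-s)) dB_s.
The Itô integral has mean 0 and (by the Itô isometry) variance sigma^2 * int_0^t exp(-2 theta (t - s)) ds = sigma^2 * (1 - exp(-2 theta t)) / (2 theta).
With theta = 1/4, sigma = sqrt(2), x_0 = 4:
  E[X_t] = 4 * exp(-1/4 t) = 4*exp(-t/4)
  Var(X_t) = (sqrt(2))^2 * (1 - exp(-2*1/4 t)) / (2 * 1/4) = 4 - 4*exp(-t/2).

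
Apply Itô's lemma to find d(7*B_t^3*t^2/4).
d(7*B_t^3*t^2/4) = (7*B_t*t*(2*B_t^2 + 3*t)/4) dt + (21*B_t^2*t^2/4) dB_t

Itô's formula for f(t, x): d f(t, B_t) = (f_t + (1/2) f_xx) dt + f_x dB_t. Compute partials of f(t, x) = 7*t^2*x^3/4:
  f_t(t,x)  = 7*t*x^3/2
  f_x(t,x)  = 21*t^2*x^2/4
  f_xx(t,x) = 21*t^2*x/2
Assemble drift = f_t + (1/2) f_xx = 7*t*x*(3*t + 2*x^2)/4 and diffusion = f_x = 21*t^2*x^2/4. Substituting x = B_t:
  d(7*B_t^3*t^2/4) = (7*B_t*t*(2*B_t^2 + 3*t)/4) dt + (21*B_t^2*t^2/4) dB_t.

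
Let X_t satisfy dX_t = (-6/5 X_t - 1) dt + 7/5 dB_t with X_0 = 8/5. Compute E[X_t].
E[X_t] = -5/6 + 73*exp(-6*t/5)/30

Taking expectations and using E[dB_t] = 0, the mean m(t) = E[X_t] satisfies the ODE m'(t) = a m(t) + b with m(0) = x_0. With a = -6/5, b = -1, x_0 = 8/5, the solution is
  m(t) = x_0 * exp(a t) + (b/a) * (exp(a t) - 1)
       = (8/5) * exp((-6/5) t) + ((-1)/(-6/5)) * (exp((-6/5) t) - 1)
       = -5/6 + 73*exp(-6*t/5)/30.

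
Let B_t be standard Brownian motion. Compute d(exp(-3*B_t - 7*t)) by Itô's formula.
d(exp(-3*B_t - 7*t)) = (-5*exp(-3*B_t - 7*t)/2) dt + (-3*exp(-3*B_t - 7*t)) dB_t

Itô's formula for f(t, x): d f(t, B_t) = (f_t + (1/2) f_xx) dt + f_x dB_t. Compute partials of f(t, x) = exp(-7*t - 3*x):
  f_t(t,x)  = -7*exp(-7*t - 3*x)
  f_x(t,x)  = -3*exp(-7*t - 3*x)
  f_xx(t,x) = 9*exp(-7*t - 3*x)
Assemble drift = f_t + (1/2) f_xx = -5*exp(-7*t - 3*x)/2 and diffusion = f_x = -3*exp(-7*t - 3*x). Substituting x = B_t:
  d(exp(-3*B_t - 7*t)) = (-5*exp(-3*B_t - 7*t)/2) dt + (-3*exp(-3*B_t - 7*t)) dB_t.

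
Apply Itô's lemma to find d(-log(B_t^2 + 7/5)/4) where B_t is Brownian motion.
d(-log(B_t^2 + 7/5)/4) = (5*(5*B_t^2 - 7)/(4*(5*B_t^2 + 7)^2)) dt + (-5*B_t/(10*B_t^2 + 14)) dB_t

Itô's formula for f(B_t) gives d f(B_t) = f'(B_t) dB_t + (1/2) f''(B_t) dt. Compute derivatives of f(x) = -log(x^2 + 7/5)/4:
  f'(x)  = -5*x/(10*x^2 + 14)
  f''(x) = 5*(5*x^2 - 7)/(2*(5*x^2 + 7)^2)
Substitute x = B_t and multiply the f'' term by 1/2:
  drift     = (1/2) * (5*(5*x^2 - 7)/(2*(5*x^2 + 7)^2)) evaluated at B_t = 5*(5*B_t^2 - 7)/(4*(5*B_t^2 + 7)^2)
  diffusion = (-5*x/(10*x^2 + 14)) evaluated at B_t = -5*B_t/(10*B_t^2 + 14)
Therefore d(-log(B_t^2 + 7/5)/4) = (5*(5*B_t^2 - 7)/(4*(5*B_t^2 + 7)^2)) dt + (-5*B_t/(10*B_t^2 + 14)) dB_t.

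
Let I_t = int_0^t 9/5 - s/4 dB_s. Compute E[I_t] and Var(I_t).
E[I_t] = 0; Var(I_t) = t*(25*t^2 - 540*t + 3888)/1200

The Itô integral of a deterministic integrand f(s) has mean 0 because each increment f(s) * (B_{s+ds} - B_s) has mean 0. By the Itô isometry:
  Var( int_0^t f(s) dB_s ) = E[ (int_0^t f(s) dB_s)^2 ] = int_0^t f(s)^2 ds.
Here f(s) = 9/5 - s/4, so f(s)^2 = (5*s - 36)^2/400. Integrate:
  int_0^t ((5*s - 36)^2/400) ds = t*(25*t^2 - 540*t + 3888)/1200.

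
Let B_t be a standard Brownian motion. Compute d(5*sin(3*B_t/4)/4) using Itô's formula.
d(5*sin(3*B_t/4)/4) = (-45*sin(3*B_t/4)/128) dt + (15*cos(3*B_t/4)/16) dB_t

Itô's formula for f(B_t) gives d f(B_t) = f'(B_t) dB_t + (1/2) f''(B_t) dt. Compute derivatives of f(x) = 5*sin(3*x/4)/4:
  f'(x)  = 15*cos(3*x/4)/16
  f''(x) = -45*sin(3*x/4)/64
Substitute x = B_t and multiply the f'' term by 1/2:
  drift     = (1/2) * (-45*sin(3*x/4)/64) evaluated at B_t = -45*sin(3*B_t/4)/128
  diffusion = (15*cos(3*x/4)/16) evaluated at B_t = 15*cos(3*B_t/4)/16
Therefore d(5*sin(3*B_t/4)/4) = (-45*sin(3*B_t/4)/128) dt + (15*cos(3*B_t/4)/16) dB_t.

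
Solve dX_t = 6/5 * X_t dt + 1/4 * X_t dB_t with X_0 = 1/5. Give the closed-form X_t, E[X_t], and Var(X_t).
X_t = 1/5 * exp((187/160) t + (1/4) B_t); E[X_t] = exp(6*t/5)/5; Var(X_t) = (exp(t/16) - 1)*exp(12*t/5)/25

For GBM dX = mu X dt + sigma X dB with X_0 = x_0, apply Itô to Y = log X: dY = (mu - sigma^2/2) dt + sigma dB, so Y_t = log(x_0) + (mu - sigma^2/2) t + sigma B_t and hence X_t = x_0 * exp((mu - sigma^2/2) t + sigma B_t).
With mu = 6/5, sigma = 1/4, x_0 = 1/5, this gives:
  X_t = 1/5 * exp((187/160) * t + (1/4) * B_t).
Since sigma*B_t ~ Normal(0, sigma^2 t), E[exp(sigma*B_t)] = exp(sigma^2 t / 2); so E[X_t] = x_0 * exp((mu - sigma^2/2) t) * exp(sigma^2 t / 2) = x_0 * exp(mu t) = exp(6*t/5)/5.
Var(X_t) = E[X_t^2] - (E[X_t])^2 = x_0^2 * exp(2 mu t) * (exp(sigma^2 t) - 1) = (exp(t/16) - 1)*exp(12*t/5)/25.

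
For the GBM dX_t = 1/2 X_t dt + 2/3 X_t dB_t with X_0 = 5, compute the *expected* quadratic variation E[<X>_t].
E[<X>_t] = 100*exp(13*t/9)/13 - 100/13

<X>_t = int_0^t ((2/3) * X_s)^2 ds. Taking expectation inside the integral: E[<X>_t] = (2/3)^2 * int_0^t E[X_s^2] ds. For GBM, E[X_s^2] = x_0^2 * exp((2 mu + sigma^2) s). Integrating:
  E[<X>_t] = (2/3)^2 * 5^2 * (exp((2*(1/2) + (2/3)^2) t) - 1) / (2*(1/2) + (2/3)^2)
           = (2/3)^2 * 5^2 * (exp((13/9) t) - 1) / (13/9) = 100*exp(13*t/9)/13 - 100/13.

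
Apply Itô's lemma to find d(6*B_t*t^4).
d(6*B_t*t^4) = (24*B_t*t^3) dt + (6*t^4) dB_t

Itô's formula for f(t, x): d f(t, B_t) = (f_t + (1/2) f_xx) dt + f_x dB_t. Compute partials of f(t, x) = 6*t^4*x:
  f_t(t,x)  = 24*t^3*x
  f_x(t,x)  = 6*t^4
  f_xx(t,x) = 0
Assemble drift = f_t + (1/2) f_xx = 24*t^3*x and diffusion = f_x = 6*t^4. Substituting x = B_t:
  d(6*B_t*t^4) = (24*B_t*t^3) dt + (6*t^4) dB_t.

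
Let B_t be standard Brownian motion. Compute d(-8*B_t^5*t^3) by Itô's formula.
d(-8*B_t^5*t^3) = (B_t^3*t^2*(-24*B_t^2 - 80*t)) dt + (-40*B_t^4*t^3) dB_t

Itô's formula for f(t, x): d f(t, B_t) = (f_t + (1/2) f_xx) dt + f_x dB_t. Compute partials of f(t, x) = -8*t^3*x^5:
  f_t(t,x)  = -24*t^2*x^5
  f_x(t,x)  = -40*t^3*x^4
  f_xx(t,x) = -160*t^3*x^3
Assemble drift = f_t + (1/2) f_xx = t^2*x^3*(-80*t - 24*x^2) and diffusion = f_x = -40*t^3*x^4. Substituting x = B_t:
  d(-8*B_t^5*t^3) = (B_t^3*t^2*(-24*B_t^2 - 80*t)) dt + (-40*B_t^4*t^3) dB_t.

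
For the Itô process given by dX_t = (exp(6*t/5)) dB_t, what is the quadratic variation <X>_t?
<X>_t = 5*exp(12*t/5)/12 - 5/12

For an Itô process dX_t = a(t) dt + b(t) dB_t, the quadratic variation is <X>_t = int_0^t b(s)^2 ds (the drift term does not contribute). Here b(s) = exp(6*s/5), so
  b(s)^2 = exp(12*s/5).
Integrating from 0 to t:
  <X>_t = int_0^t (exp(12*s/5)) ds = 5*exp(12*t/5)/12 - 5/12.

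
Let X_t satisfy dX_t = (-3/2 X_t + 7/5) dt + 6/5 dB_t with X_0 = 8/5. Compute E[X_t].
E[X_t] = 14/15 + 2*exp(-3*t/2)/3

Taking expectations and using E[dB_t] = 0, the mean m(t) = E[X_t] satisfies the ODE m'(t) = a m(t) + b with m(0) = x_0. With a = -3/2, b = 7/5, x_0 = 8/5, the solution is
  m(t) = x_0 * exp(a t) + (b/a) * (exp(a t) - 1)
       = (8/5) * exp((-3/2) t) + ((7/5)/(-3/2)) * (exp((-3/2) t) - 1)
       = 14/15 + 2*exp(-3*t/2)/3.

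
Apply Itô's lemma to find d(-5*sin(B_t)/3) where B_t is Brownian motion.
d(-5*sin(B_t)/3) = (5*sin(B_t)/6) dt + (-5*cos(B_t)/3) dB_t

Itô's formula for f(B_t) gives d f(B_t) = f'(B_t) dB_t + (1/2) f''(B_t) dt. Compute derivatives of f(x) = -5*sin(x)/3:
  f'(x)  = -5*cos(x)/3
  f''(x) = 5*sin(x)/3
Substitute x = B_t and multiply the f'' term by 1/2:
  drift     = (1/2) * (5*sin(x)/3) evaluated at B_t = 5*sin(B_t)/6
  diffusion = (-5*cos(x)/3) evaluated at B_t = -5*cos(B_t)/3
Therefore d(-5*sin(B_t)/3) = (5*sin(B_t)/6) dt + (-5*cos(B_t)/3) dB_t.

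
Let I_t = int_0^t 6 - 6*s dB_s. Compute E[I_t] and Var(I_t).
E[I_t] = 0; Var(I_t) = 12*t*(t^2 - 3*t + 3)

The Itô integral of a deterministic integrand f(s) has mean 0 because each increment f(s) * (B_{s+ds} - B_s) has mean 0. By the Itô isometry:
  Var( int_0^t f(s) dB_s ) = E[ (int_0^t f(s) dB_s)^2 ] = int_0^t f(s)^2 ds.
Here f(s) = 6 - 6*s, so f(s)^2 = 36*(s - 1)^2. Integrate:
  int_0^t (36*(s - 1)^2) ds = 12*t*(t^2 - 3*t + 3).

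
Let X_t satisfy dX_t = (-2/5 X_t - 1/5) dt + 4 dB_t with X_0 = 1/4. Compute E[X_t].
E[X_t] = -1/2 + 3*exp(-2*t/5)/4

Taking expectations and using E[dB_t] = 0, the mean m(t) = E[X_t] satisfies the ODE m'(t) = a m(t) + b with m(0) = x_0. With a = -2/5, b = -1/5, x_0 = 1/4, the solution is
  m(t) = x_0 * exp(a t) + (b/a) * (exp(a t) - 1)
       = (1/4) * exp((-2/5) t) + ((-1/5)/(-2/5)) * (exp((-2/5) t) - 1)
       = -1/2 + 3*exp(-2*t/5)/4.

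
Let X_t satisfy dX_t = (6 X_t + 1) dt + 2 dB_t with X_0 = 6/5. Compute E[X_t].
E[X_t] = 41*exp(6*t)/30 - 1/6

Taking expectations and using E[dB_t] = 0, the mean m(t) = E[X_t] satisfies the ODE m'(t) = a m(t) + b with m(0) = x_0. With a = 6, b = 1, x_0 = 6/5, the solution is
  m(t) = x_0 * exp(a t) + (b/a) * (exp(a t) - 1)
       = (6/5) * exp(6 t) + (1/6) * (exp(6 t) - 1)
       = 41*exp(6*t)/30 - 1/6.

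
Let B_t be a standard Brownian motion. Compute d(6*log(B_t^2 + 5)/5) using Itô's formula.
d(6*log(B_t^2 + 5)/5) = (6*(5 - B_t^2)/(5*(B_t^2 + 5)^2)) dt + (12*B_t/(5*(B_t^2 + 5))) dB_t

Itô's formula for f(B_t) gives d f(B_t) = f'(B_t) dB_t + (1/2) f''(B_t) dt. Compute derivatives of f(x) = 6*log(x^2 + 5)/5:
  f'(x)  = 12*x/(5*(x^2 + 5))
  f''(x) = 12*(5 - x^2)/(5*(x^2 + 5)^2)
Substitute x = B_t and multiply the f'' term by 1/2:
  drift     = (1/2) * (12*(5 - x^2)/(5*(x^2 + 5)^2)) evaluated at B_t = 6*(5 - B_t^2)/(5*(B_t^2 + 5)^2)
  diffusion = (12*x/(5*(x^2 + 5))) evaluated at B_t = 12*B_t/(5*(B_t^2 + 5))
Therefore d(6*log(B_t^2 + 5)/5) = (6*(5 - B_t^2)/(5*(B_t^2 + 5)^2)) dt + (12*B_t/(5*(B_t^2 + 5))) dB_t.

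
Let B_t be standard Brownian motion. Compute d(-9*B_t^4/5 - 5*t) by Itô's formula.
d(-9*B_t^4/5 - 5*t) = (-54*B_t^2/5 - 5) dt + (-36*B_t^3/5) dB_t

Itô's formula for f(t, x): d f(t, B_t) = (f_t + (1/2) f_xx) dt + f_x dB_t. Compute partials of f(t, x) = -5*t - 9*x^4/5:
  f_t(t,x)  = -5
  f_x(t,x)  = -36*x^3/5
  f_xx(t,x) = -108*x^2/5
Assemble drift = f_t + (1/2) f_xx = -54*x^2/5 - 5 and diffusion = f_x = -36*x^3/5. Substituting x = B_t:
  d(-9*B_t^4/5 - 5*t) = (-54*B_t^2/5 - 5) dt + (-36*B_t^3/5) dB_t.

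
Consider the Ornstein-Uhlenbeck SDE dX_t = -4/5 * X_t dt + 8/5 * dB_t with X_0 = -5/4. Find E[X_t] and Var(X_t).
E[X_t] = -5*exp(-4*t/5)/4; Var(X_t) = 8/5 - 8*exp(-8*t/5)/5

The OU SDE dX = -theta X dt + sigma dB admits the integrating factor exp(theta t): d(exp(theta t) X_t) = sigma exp(theta t) dB_t. Integrating from 0 to t:
  X_t = x_0 * exp(-theta t) + sigma * int_0^t exp(-theta (t-s)) dB_s.
The Itô integral has mean 0 and (by the Itô isometry) variance sigma^2 * int_0^t exp(-2 theta (t - s)) ds = sigma^2 * (1 - exp(-2 theta t)) / (2 theta).
With theta = 4/5, sigma = 8/5, x_0 = -5/4:
  E[X_t] = -5/4 * exp(-4/5 t) = -5*exp(-4*t/5)/4
  Var(X_t) = (8/5)^2 * (1 - exp(-2*4/5 t)) / (2 * 4/5) = 8/5 - 8*exp(-8*t/5)/5.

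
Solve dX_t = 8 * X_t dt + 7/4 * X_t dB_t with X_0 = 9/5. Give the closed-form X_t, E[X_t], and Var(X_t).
X_t = 9/5 * exp((207/32) t + (7/4) B_t); E[X_t] = 9*exp(8*t)/5; Var(X_t) = 81*(exp(49*t/16) - 1)*exp(16*t)/25

For GBM dX = mu X dt + sigma X dB with X_0 = x_0, apply Itô to Y = log X: dY = (mu - sigma^2/2) dt + sigma dB, so Y_t = log(x_0) + (mu - sigma^2/2) t + sigma B_t and hence X_t = x_0 * exp((mu - sigma^2/2) t + sigma B_t).
With mu = 8, sigma = 7/4, x_0 = 9/5, this gives:
  X_t = 9/5 * exp((207/32) * t + (7/4) * B_t).
Since sigma*B_t ~ Normal(0, sigma^2 t), E[exp(sigma*B_t)] = exp(sigma^2 t / 2); so E[X_t] = x_0 * exp((mu - sigma^2/2) t) * exp(sigma^2 t / 2) = x_0 * exp(mu t) = 9*exp(8*t)/5.
Var(X_t) = E[X_t^2] - (E[X_t])^2 = x_0^2 * exp(2 mu t) * (exp(sigma^2 t) - 1) = 81*(exp(49*t/16) - 1)*exp(16*t)/25.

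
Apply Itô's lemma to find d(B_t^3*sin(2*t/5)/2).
d(B_t^3*sin(2*t/5)/2) = (B_t*(2*B_t^2*cos(2*t/5) + 15*sin(2*t/5))/10) dt + (3*B_t^2*sin(2*t/5)/2) dB_t

Itô's formula for f(t, x): d f(t, B_t) = (f_t + (1/2) f_xx) dt + f_x dB_t. Compute partials of f(t, x) = x^3*sin(2*t/5)/2:
  f_t(t,x)  = x^3*cos(2*t/5)/5
  f_x(t,x)  = 3*x^2*sin(2*t/5)/2
  f_xx(t,x) = 3*x*sin(2*t/5)
Assemble drift = f_t + (1/2) f_xx = x*(2*x^2*cos(2*t/5) + 15*sin(2*t/5))/10 and diffusion = f_x = 3*x^2*sin(2*t/5)/2. Substituting x = B_t:
  d(B_t^3*sin(2*t/5)/2) = (B_t*(2*B_t^2*cos(2*t/5) + 15*sin(2*t/5))/10) dt + (3*B_t^2*sin(2*t/5)/2) dB_t.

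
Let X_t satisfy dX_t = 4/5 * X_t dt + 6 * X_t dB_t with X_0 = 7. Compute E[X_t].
E[X_t] = 7*exp(4*t/5)

For GBM dX = mu X dt + sigma X dB with X_0 = x_0, apply Itô to Y = log X: dY = (mu - sigma^2/2) dt + sigma dB, so Y_t = log(x_0) + (mu - sigma^2/2) t + sigma B_t and hence X_t = x_0 * exp((mu - sigma^2/2) t + sigma B_t).
With mu = 4/5, sigma = 6, x_0 = 7, this gives:
  X_t = 7 * exp((-86/5) * t + (6) * B_t).
Since sigma*B_t ~ Normal(0, sigma^2 t), E[exp(sigma*B_t)] = exp(sigma^2 t / 2); so E[X_t] = x_0 * exp((mu - sigma^2/2) t) * exp(sigma^2 t / 2) = x_0 * exp(mu t) = 7*exp(4*t/5).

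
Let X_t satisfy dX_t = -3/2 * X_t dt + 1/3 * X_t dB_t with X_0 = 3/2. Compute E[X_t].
E[X_t] = 3*exp(-3*t/2)/2

For GBM dX = mu X dt + sigma X dB with X_0 = x_0, apply Itô to Y = log X: dY = (mu - sigma^2/2) dt + sigma dB, so Y_t = log(x_0) + (mu - sigma^2/2) t + sigma B_t and hence X_t = x_0 * exp((mu - sigma^2/2) t + sigma B_t).
With mu = -3/2, sigma = 1/3, x_0 = 3/2, this gives:
  X_t = 3/2 * exp((-14/9) * t + (1/3) * B_t).
Since sigma*B_t ~ Normal(0, sigma^2 t), E[exp(sigma*B_t)] = exp(sigma^2 t / 2); so E[X_t] = x_0 * exp((mu - sigma^2/2) t) * exp(sigma^2 t / 2) = x_0 * exp(mu t) = 3*exp(-3*t/2)/2.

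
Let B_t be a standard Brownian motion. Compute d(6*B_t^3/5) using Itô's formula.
d(6*B_t^3/5) = (18*B_t/5) dt + (18*B_t^2/5) dB_t

Itô's formula for f(B_t) gives d f(B_t) = f'(B_t) dB_t + (1/2) f''(B_t) dt. Compute derivatives of f(x) = 6*x^3/5:
  f'(x)  = 18*x^2/5
  f''(x) = 36*x/5
Substitute x = B_t and multiply the f'' term by 1/2:
  drift     = (1/2) * (36*x/5) evaluated at B_t = 18*B_t/5
  diffusion = (18*x^2/5) evaluated at B_t = 18*B_t^2/5
Therefore d(6*B_t^3/5) = (18*B_t/5) dt + (18*B_t^2/5) dB_t.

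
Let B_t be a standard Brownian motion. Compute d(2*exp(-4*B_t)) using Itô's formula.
d(2*exp(-4*B_t)) = (16*exp(-4*B_t)) dt + (-8*exp(-4*B_t)) dB_t

Itô's formula for f(B_t) gives d f(B_t) = f'(B_t) dB_t + (1/2) f''(B_t) dt. Compute derivatives of f(x) = 2*exp(-4*x):
  f'(x)  = -8*exp(-4*x)
  f''(x) = 32*exp(-4*x)
Substitute x = B_t and multiply the f'' term by 1/2:
  drift     = (1/2) * (32*exp(-4*x)) evaluated at B_t = 16*exp(-4*B_t)
  diffusion = (-8*exp(-4*x)) evaluated at B_t = -8*exp(-4*B_t)
Therefore d(2*exp(-4*B_t)) = (16*exp(-4*B_t)) dt + (-8*exp(-4*B_t)) dB_t.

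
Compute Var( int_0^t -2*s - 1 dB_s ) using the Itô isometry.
Var = t*(4*t^2 + 6*t + 3)/3

The Itô integral of a deterministic integrand f(s) has mean 0 because each increment f(s) * (B_{s+ds} - B_s) has mean 0. By the Itô isometry:
  Var( int_0^t f(s) dB_s ) = E[ (int_0^t f(s) dB_s)^2 ] = int_0^t f(s)^2 ds.
Here f(s) = -2*s - 1, so f(s)^2 = (2*s + 1)^2. Integrate:
  int_0^t ((2*s + 1)^2) ds = t*(4*t^2 + 6*t + 3)/3.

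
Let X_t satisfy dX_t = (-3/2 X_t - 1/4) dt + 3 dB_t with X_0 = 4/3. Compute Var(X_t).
Var(X_t) = 3 - 3*exp(-3*t)

The variance V(t) = Var(X_t) satisfies V'(t) = 2 a V(t) + c^2 with V(0) = 0 (drift coefficient is linear in X, diffusion is constant). With a = -3/2, c = 3, the solution is
  V(t) = (c^2 / (2 a)) * (exp(2 a t) - 1)
       = (3^2 / (2*(-3/2))) * (exp((-3) t) - 1)
       = 3 - 3*exp(-3*t).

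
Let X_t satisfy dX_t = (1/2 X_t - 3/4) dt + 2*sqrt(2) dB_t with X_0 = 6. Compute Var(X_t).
Var(X_t) = 8*exp(t) - 8

The variance V(t) = Var(X_t) satisfies V'(t) = 2 a V(t) + c^2 with V(0) = 0 (drift coefficient is linear in X, diffusion is constant). With a = 1/2, c = 2*sqrt(2), the solution is
  V(t) = (c^2 / (2 a)) * (exp(2 a t) - 1)
       = ((2*sqrt(2))^2 / (2*(1/2))) * (exp(1 t) - 1)
       = 8*exp(t) - 8.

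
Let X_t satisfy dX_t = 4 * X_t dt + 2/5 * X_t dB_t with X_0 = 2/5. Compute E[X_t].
E[X_t] = 2*exp(4*t)/5

For GBM dX = mu X dt + sigma X dB with X_0 = x_0, apply Itô to Y = log X: dY = (mu - sigma^2/2) dt + sigma dB, so Y_t = log(x_0) + (mu - sigma^2/2) t + sigma B_t and hence X_t = x_0 * exp((mu - sigma^2/2) t + sigma B_t).
With mu = 4, sigma = 2/5, x_0 = 2/5, this gives:
  X_t = 2/5 * exp((98/25) * t + (2/5) * B_t).
Since sigma*B_t ~ Normal(0, sigma^2 t), E[exp(sigma*B_t)] = exp(sigma^2 t / 2); so E[X_t] = x_0 * exp((mu - sigma^2/2) t) * exp(sigma^2 t / 2) = x_0 * exp(mu t) = 2*exp(4*t)/5.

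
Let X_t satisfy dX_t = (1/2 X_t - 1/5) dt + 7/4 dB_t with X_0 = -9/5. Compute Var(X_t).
Var(X_t) = 49*exp(t)/16 - 49/16

The variance V(t) = Var(X_t) satisfies V'(t) = 2 a V(t) + c^2 with V(0) = 0 (drift coefficient is linear in X, diffusion is constant). With a = 1/2, c = 7/4, the solution is
  V(t) = (c^2 / (2 a)) * (exp(2 a t) - 1)
       = ((7/4)^2 / (2*(1/2))) * (exp(1 t) - 1)
       = 49*exp(t)/16 - 49/16.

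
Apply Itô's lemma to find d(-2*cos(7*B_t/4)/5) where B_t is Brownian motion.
d(-2*cos(7*B_t/4)/5) = (49*cos(7*B_t/4)/80) dt + (7*sin(7*B_t/4)/10) dB_t

Itô's formula for f(B_t) gives d f(B_t) = f'(B_t) dB_t + (1/2) f''(B_t) dt. Compute derivatives of f(x) = -2*cos(7*x/4)/5:
  f'(x)  = 7*sin(7*x/4)/10
  f''(x) = 49*cos(7*x/4)/40
Substitute x = B_t and multiply the f'' term by 1/2:
  drift     = (1/2) * (49*cos(7*x/4)/40) evaluated at B_t = 49*cos(7*B_t/4)/80
  diffusion = (7*sin(7*x/4)/10) evaluated at B_t = 7*sin(7*B_t/4)/10
Therefore d(-2*cos(7*B_t/4)/5) = (49*cos(7*B_t/4)/80) dt + (7*sin(7*B_t/4)/10) dB_t.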